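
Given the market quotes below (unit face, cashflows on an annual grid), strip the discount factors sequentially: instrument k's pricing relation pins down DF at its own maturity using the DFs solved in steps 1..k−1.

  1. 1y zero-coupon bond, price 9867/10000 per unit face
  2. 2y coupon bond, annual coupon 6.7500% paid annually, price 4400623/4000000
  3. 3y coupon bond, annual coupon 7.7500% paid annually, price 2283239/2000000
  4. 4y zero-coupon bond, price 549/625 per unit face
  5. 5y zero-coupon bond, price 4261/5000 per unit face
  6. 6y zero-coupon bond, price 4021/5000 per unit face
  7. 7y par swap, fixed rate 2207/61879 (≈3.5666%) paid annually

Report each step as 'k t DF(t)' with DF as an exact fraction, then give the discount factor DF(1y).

1 1 9867/10000
2 2 4841/5000
3 3 9189/10000
4 4 549/625
5 5 4261/5000
6 6 4021/5000
7 7 7793/10000
DF(1y) = 9867/10000 ≈ 0.986700

step 1 [1y] zero: DF = P = 9867/10000 ≈ 0.986700
step 2 [2y] bond c/1=27/400: DF=(4400623/4000000 − 27/400·(0.986700))/(1+27/400) = 4841/5000 ≈ 0.968200
step 3 [3y] bond c/1=31/400: DF=(2283239/2000000 − 31/400·(0.986700+0.968200))/(1+31/400) = 9189/10000 ≈ 0.918900
step 4 [4y] zero: DF = P = 549/625 ≈ 0.878400
step 5 [5y] zero: DF = P = 4261/5000 ≈ 0.852200
step 6 [6y] zero: DF = P = 4021/5000 ≈ 0.804200
step 7 [7y] swap r/1=2207/61879: DF=(1 − 2207/61879·(0.986700+0.968200+0.918900+0.878400+0.852200+0.804200))/(1+2207/61879) = 7793/10000 ≈ 0.779300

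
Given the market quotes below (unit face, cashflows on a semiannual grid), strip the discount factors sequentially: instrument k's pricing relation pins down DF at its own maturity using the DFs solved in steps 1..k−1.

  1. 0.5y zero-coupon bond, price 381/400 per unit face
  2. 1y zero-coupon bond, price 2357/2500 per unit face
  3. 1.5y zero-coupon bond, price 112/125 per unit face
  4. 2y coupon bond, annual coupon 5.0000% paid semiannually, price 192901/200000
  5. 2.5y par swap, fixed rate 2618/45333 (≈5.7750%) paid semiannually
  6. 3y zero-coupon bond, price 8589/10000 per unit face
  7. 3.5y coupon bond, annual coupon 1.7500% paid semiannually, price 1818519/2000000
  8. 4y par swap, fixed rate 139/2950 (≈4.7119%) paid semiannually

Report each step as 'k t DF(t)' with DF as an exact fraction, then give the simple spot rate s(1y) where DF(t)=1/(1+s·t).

1 1/2 381/400
2 1 2357/2500
3 3/2 112/125
4 2 8729/10000
5 5/2 8691/10000
6 3 8589/10000
7 7/2 4273/5000
8 4 2083/2500
s(1y) = (1/(2357/2500) − 1)/(1) = 143/2357 ≈ 6.0670%

step 1 [0.5y] zero: DF = P = 381/400 ≈ 0.952500
step 2 [1y] zero: DF = P = 2357/2500 ≈ 0.942800
step 3 [1.5y] zero: DF = P = 112/125 ≈ 0.896000
step 4 [2y] bond c/2=1/40: DF=(192901/200000 − 1/40·(0.952500+0.942800+0.896000))/(1+1/40) = 8729/10000 ≈ 0.872900
step 5 [2.5y] swap r/2=1309/45333: DF=(1 − 1309/45333·(0.952500+0.942800+0.896000+0.872900))/(1+1309/45333) = 8691/10000 ≈ 0.869100
step 6 [3y] zero: DF = P = 8589/10000 ≈ 0.858900
step 7 [3.5y] bond c/2=7/800: DF=(1818519/2000000 − 7/800·(0.952500+0.942800+0.896000+0.872900+0.869100+0.858900))/(1+7/800) = 4273/5000 ≈ 0.854600
step 8 [4y] swap r/2=139/5900: DF=(1 − 139/5900·(0.952500+0.942800+0.896000+0.872900+0.869100+0.858900+0.854600))/(1+139/5900) = 2083/2500 ≈ 0.833200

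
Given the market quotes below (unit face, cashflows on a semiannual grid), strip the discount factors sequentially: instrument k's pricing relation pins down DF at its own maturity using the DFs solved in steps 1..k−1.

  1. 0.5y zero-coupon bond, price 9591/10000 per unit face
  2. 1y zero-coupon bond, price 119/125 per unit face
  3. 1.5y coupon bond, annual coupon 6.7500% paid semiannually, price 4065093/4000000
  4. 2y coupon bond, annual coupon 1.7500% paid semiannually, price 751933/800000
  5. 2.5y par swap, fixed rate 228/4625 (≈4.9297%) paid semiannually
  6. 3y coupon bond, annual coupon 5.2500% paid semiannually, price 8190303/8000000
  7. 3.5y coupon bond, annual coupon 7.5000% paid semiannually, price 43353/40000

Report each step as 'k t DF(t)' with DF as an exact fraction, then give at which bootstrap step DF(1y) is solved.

1 1/2 9591/10000
2 1 119/125
3 3/2 9207/10000
4 2 567/625
5 5/2 443/500
6 3 8793/10000
7 7/2 8457/10000
DF(1y) is solved at step 2

step 1 [0.5y] zero: DF = P = 9591/10000 ≈ 0.959100
step 2 [1y] zero: DF = P = 119/125 ≈ 0.952000
step 3 [1.5y] bond c/2=27/800: DF=(4065093/4000000 − 27/800·(0.959100+0.952000))/(1+27/800) = 9207/10000 ≈ 0.920700
step 4 [2y] bond c/2=7/800: DF=(751933/800000 − 7/800·(0.959100+0.952000+0.920700))/(1+7/800) = 567/625 ≈ 0.907200
step 5 [2.5y] swap r/2=114/4625: DF=(1 − 114/4625·(0.959100+0.952000+0.920700+0.907200))/(1+114/4625) = 443/500 ≈ 0.886000
step 6 [3y] bond c/2=21/800: DF=(8190303/8000000 − 21/800·(0.959100+0.952000+0.920700+0.907200+0.886000))/(1+21/800) = 8793/10000 ≈ 0.879300
step 7 [3.5y] bond c/2=3/80: DF=(43353/40000 − 3/80·(0.959100+0.952000+0.920700+0.907200+0.886000+0.879300))/(1+3/80) = 8457/10000 ≈ 0.845700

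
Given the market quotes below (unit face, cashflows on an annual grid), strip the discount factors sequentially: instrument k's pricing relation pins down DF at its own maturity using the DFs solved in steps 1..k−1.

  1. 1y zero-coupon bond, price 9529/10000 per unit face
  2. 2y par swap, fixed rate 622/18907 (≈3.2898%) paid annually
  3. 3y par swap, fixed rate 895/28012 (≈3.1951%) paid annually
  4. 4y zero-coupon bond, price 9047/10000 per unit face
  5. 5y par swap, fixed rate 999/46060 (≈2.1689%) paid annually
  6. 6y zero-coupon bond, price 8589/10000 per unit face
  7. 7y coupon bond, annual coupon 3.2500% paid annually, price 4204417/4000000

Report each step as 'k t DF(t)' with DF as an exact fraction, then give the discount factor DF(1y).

step 1 [1y] zero: DF = P = 9529/10000 ≈ 0.952900
step 2 [2y] swap r/1=622/18907: DF=(1 − 622/18907·(0.952900))/(1+622/18907) = 4689/5000 ≈ 0.937800
step 3 [3y] swap r/1=895/28012: DF=(1 − 895/28012·(0.952900+0.937800))/(1+895/28012) = 1821/2000 ≈ 0.910500
step 4 [4y] zero: DF = P = 9047/10000 ≈ 0.904700
step 5 [5y] swap r/1=999/46060: DF=(1 − 999/46060·(0.952900+0.937800+0.910500+0.904700))/(1+999/46060) = 9001/10000 ≈ 0.900100
step 6 [6y] zero: DF = P = 8589/10000 ≈ 0.858900
step 7 [7y] bond c/1=13/400: DF=(4204417/4000000 − 13/400·(0.952900+0.937800+0.910500+0.904700+0.900100+0.858900))/(1+13/400) = 423/500 ≈ 0.846000

1 1 9529/10000
2 2 4689/5000
3 3 1821/2000
4 4 9047/10000
5 5 9001/10000
6 6 8589/10000
7 7 423/500
DF(1y) = 9529/10000 ≈ 0.952900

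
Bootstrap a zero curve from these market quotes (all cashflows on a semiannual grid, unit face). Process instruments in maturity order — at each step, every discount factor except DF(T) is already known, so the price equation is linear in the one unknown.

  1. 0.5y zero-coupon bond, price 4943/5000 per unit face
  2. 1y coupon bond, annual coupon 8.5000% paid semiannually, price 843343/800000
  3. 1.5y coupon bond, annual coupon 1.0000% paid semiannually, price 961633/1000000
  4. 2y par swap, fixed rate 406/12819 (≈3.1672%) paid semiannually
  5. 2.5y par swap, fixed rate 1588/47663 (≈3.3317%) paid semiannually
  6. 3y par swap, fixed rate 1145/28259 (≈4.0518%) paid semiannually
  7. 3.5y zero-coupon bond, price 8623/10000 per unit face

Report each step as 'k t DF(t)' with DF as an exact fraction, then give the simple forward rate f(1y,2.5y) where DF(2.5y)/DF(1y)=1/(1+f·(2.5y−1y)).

step 1 [0.5y] zero: DF = P = 4943/5000 ≈ 0.988600
step 2 [1y] bond c/2=17/400: DF=(843343/800000 − 17/400·(0.988600))/(1+17/400) = 9709/10000 ≈ 0.970900
step 3 [1.5y] bond c/2=1/200: DF=(961633/1000000 − 1/200·(0.988600+0.970900))/(1+1/200) = 9471/10000 ≈ 0.947100
step 4 [2y] swap r/2=203/12819: DF=(1 − 203/12819·(0.988600+0.970900+0.947100))/(1+203/12819) = 9391/10000 ≈ 0.939100
step 5 [2.5y] swap r/2=794/47663: DF=(1 − 794/47663·(0.988600+0.970900+0.947100+0.939100))/(1+794/47663) = 4603/5000 ≈ 0.920600
step 6 [3y] swap r/2=1145/56518: DF=(1 − 1145/56518·(0.988600+0.970900+0.947100+0.939100+0.920600))/(1+1145/56518) = 1771/2000 ≈ 0.885500
step 7 [3.5y] zero: DF = P = 8623/10000 ≈ 0.862300

1 1/2 4943/5000
2 1 9709/10000
3 3/2 9471/10000
4 2 9391/10000
5 5/2 4603/5000
6 3 1771/2000
7 7/2 8623/10000
f(1y,2.5y) = ((9709/10000)/(4603/5000) − 1)/(3/2) = 503/13809 ≈ 3.6426%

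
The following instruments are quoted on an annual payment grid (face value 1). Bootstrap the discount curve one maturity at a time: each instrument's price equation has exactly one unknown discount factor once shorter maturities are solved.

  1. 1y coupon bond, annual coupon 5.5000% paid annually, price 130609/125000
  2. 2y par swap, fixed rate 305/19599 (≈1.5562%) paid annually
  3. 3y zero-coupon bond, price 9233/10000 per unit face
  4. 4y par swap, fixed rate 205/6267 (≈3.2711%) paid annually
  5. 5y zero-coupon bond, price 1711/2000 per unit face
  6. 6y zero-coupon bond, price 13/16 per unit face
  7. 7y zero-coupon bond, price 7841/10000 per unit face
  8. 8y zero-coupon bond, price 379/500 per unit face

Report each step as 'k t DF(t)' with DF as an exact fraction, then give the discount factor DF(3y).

1 1 619/625
2 2 1939/2000
3 3 9233/10000
4 4 877/1000
5 5 1711/2000
6 6 13/16
7 7 7841/10000
8 8 379/500
DF(3y) = 9233/10000 ≈ 0.923300

step 1 [1y] bond c/1=11/200: DF=(130609/125000 − 11/200·(0))/(1+11/200) = 619/625 ≈ 0.990400
step 2 [2y] swap r/1=305/19599: DF=(1 − 305/19599·(0.990400))/(1+305/19599) = 1939/2000 ≈ 0.969500
step 3 [3y] zero: DF = P = 9233/10000 ≈ 0.923300
step 4 [4y] swap r/1=205/6267: DF=(1 − 205/6267·(0.990400+0.969500+0.923300))/(1+205/6267) = 877/1000 ≈ 0.877000
step 5 [5y] zero: DF = P = 1711/2000 ≈ 0.855500
step 6 [6y] zero: DF = P = 13/16 ≈ 0.812500
step 7 [7y] zero: DF = P = 7841/10000 ≈ 0.784100
step 8 [8y] zero: DF = P = 379/500 ≈ 0.758000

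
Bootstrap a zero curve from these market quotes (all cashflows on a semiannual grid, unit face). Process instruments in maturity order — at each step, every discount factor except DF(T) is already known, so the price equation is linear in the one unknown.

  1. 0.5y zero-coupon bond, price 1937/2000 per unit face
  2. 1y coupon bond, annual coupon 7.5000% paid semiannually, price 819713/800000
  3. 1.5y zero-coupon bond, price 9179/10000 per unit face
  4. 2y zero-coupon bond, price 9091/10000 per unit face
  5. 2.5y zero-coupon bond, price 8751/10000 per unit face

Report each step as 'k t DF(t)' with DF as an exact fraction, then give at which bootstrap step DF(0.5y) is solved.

1 1/2 1937/2000
2 1 4763/5000
3 3/2 9179/10000
4 2 9091/10000
5 5/2 8751/10000
DF(0.5y) is solved at step 1

step 1 [0.5y] zero: DF = P = 1937/2000 ≈ 0.968500
step 2 [1y] bond c/2=3/80: DF=(819713/800000 − 3/80·(0.968500))/(1+3/80) = 4763/5000 ≈ 0.952600
step 3 [1.5y] zero: DF = P = 9179/10000 ≈ 0.917900
step 4 [2y] zero: DF = P = 9091/10000 ≈ 0.909100
step 5 [2.5y] zero: DF = P = 8751/10000 ≈ 0.875100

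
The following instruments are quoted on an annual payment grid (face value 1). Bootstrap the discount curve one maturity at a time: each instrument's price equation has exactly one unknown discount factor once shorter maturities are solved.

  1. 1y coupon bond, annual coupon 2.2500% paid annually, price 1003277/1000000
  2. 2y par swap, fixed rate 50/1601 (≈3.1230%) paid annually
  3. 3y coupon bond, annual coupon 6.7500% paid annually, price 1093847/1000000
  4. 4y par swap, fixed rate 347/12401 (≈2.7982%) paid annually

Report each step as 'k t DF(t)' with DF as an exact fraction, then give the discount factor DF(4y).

step 1 [1y] bond c/1=9/400: DF=(1003277/1000000 − 9/400·(0))/(1+9/400) = 2453/2500 ≈ 0.981200
step 2 [2y] swap r/1=50/1601: DF=(1 − 50/1601·(0.981200))/(1+50/1601) = 47/50 ≈ 0.940000
step 3 [3y] bond c/1=27/400: DF=(1093847/1000000 − 27/400·(0.981200+0.940000))/(1+27/400) = 1129/1250 ≈ 0.903200
step 4 [4y] swap r/1=347/12401: DF=(1 − 347/12401·(0.981200+0.940000+0.903200))/(1+347/12401) = 8959/10000 ≈ 0.895900

1 1 2453/2500
2 2 47/50
3 3 1129/1250
4 4 8959/10000
DF(4y) = 8959/10000 ≈ 0.895900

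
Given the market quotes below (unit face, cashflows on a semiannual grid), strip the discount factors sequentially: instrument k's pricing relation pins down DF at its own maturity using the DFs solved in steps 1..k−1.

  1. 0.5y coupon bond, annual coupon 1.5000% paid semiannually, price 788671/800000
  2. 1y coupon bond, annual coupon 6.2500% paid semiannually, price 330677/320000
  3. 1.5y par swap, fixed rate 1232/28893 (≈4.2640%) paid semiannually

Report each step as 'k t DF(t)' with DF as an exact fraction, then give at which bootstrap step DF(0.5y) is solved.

step 1 [0.5y] bond c/2=3/400: DF=(788671/800000 − 3/400·(0))/(1+3/400) = 1957/2000 ≈ 0.978500
step 2 [1y] bond c/2=1/32: DF=(330677/320000 − 1/32·(0.978500))/(1+1/32) = 2431/2500 ≈ 0.972400
step 3 [1.5y] swap r/2=616/28893: DF=(1 − 616/28893·(0.978500+0.972400))/(1+616/28893) = 1173/1250 ≈ 0.938400

1 1/2 1957/2000
2 1 2431/2500
3 3/2 1173/1250
DF(0.5y) is solved at step 1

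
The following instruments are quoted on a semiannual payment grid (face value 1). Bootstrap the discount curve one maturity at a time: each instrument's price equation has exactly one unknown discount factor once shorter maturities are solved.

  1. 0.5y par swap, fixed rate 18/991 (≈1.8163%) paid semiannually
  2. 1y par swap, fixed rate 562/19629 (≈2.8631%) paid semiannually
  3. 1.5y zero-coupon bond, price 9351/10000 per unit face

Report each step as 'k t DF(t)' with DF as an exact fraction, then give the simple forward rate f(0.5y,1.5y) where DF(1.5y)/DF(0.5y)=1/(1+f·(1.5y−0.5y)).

1 1/2 991/1000
2 1 9719/10000
3 3/2 9351/10000
f(0.5y,1.5y) = ((991/1000)/(9351/10000) − 1)/(1) = 559/9351 ≈ 5.9780%

step 1 [0.5y] swap r/2=9/991: DF=(1 − 9/991·(0))/(1+9/991) = 991/1000 ≈ 0.991000
step 2 [1y] swap r/2=281/19629: DF=(1 − 281/19629·(0.991000))/(1+281/19629) = 9719/10000 ≈ 0.971900
step 3 [1.5y] zero: DF = P = 9351/10000 ≈ 0.935100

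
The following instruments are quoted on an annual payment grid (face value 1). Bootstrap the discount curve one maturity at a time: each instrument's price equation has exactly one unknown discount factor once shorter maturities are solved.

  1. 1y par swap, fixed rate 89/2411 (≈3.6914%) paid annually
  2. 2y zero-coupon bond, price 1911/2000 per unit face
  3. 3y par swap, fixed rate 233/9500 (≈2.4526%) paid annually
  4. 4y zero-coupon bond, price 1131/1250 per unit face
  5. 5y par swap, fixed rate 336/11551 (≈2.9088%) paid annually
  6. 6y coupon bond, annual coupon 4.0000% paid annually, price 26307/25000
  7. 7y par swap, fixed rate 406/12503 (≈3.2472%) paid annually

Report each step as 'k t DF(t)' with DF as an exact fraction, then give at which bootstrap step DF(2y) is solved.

step 1 [1y] swap r/1=89/2411: DF=(1 − 89/2411·(0))/(1+89/2411) = 2411/2500 ≈ 0.964400
step 2 [2y] zero: DF = P = 1911/2000 ≈ 0.955500
step 3 [3y] swap r/1=233/9500: DF=(1 − 233/9500·(0.964400+0.955500))/(1+233/9500) = 9301/10000 ≈ 0.930100
step 4 [4y] zero: DF = P = 1131/1250 ≈ 0.904800
step 5 [5y] swap r/1=336/11551: DF=(1 − 336/11551·(0.964400+0.955500+0.930100+0.904800))/(1+336/11551) = 541/625 ≈ 0.865600
step 6 [6y] bond c/1=1/25: DF=(26307/25000 − 1/25·(0.964400+0.955500+0.930100+0.904800+0.865600))/(1+1/25) = 8341/10000 ≈ 0.834100
step 7 [7y] swap r/1=406/12503: DF=(1 − 406/12503·(0.964400+0.955500+0.930100+0.904800+0.865600+0.834100))/(1+406/12503) = 797/1000 ≈ 0.797000

1 1 2411/2500
2 2 1911/2000
3 3 9301/10000
4 4 1131/1250
5 5 541/625
6 6 8341/10000
7 7 797/1000
DF(2y) is solved at step 2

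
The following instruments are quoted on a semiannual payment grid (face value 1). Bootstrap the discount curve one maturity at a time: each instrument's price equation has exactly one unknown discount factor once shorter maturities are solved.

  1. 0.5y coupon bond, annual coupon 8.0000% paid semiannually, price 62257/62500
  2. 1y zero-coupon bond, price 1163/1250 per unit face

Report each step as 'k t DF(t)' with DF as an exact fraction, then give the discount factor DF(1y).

step 1 [0.5y] bond c/2=1/25: DF=(62257/62500 − 1/25·(0))/(1+1/25) = 4789/5000 ≈ 0.957800
step 2 [1y] zero: DF = P = 1163/1250 ≈ 0.930400

1 1/2 4789/5000
2 1 1163/1250
DF(1y) = 1163/1250 ≈ 0.930400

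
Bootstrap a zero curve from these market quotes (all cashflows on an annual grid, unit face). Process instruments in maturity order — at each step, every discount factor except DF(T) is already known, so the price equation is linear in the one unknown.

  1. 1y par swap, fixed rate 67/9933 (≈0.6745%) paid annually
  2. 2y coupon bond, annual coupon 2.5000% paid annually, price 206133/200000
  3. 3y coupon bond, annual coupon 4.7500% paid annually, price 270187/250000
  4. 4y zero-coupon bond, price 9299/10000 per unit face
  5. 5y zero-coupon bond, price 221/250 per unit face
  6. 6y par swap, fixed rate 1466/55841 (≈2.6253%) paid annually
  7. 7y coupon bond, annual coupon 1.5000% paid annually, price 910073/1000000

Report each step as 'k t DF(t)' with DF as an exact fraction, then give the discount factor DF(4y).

step 1 [1y] swap r/1=67/9933: DF=(1 − 67/9933·(0))/(1+67/9933) = 9933/10000 ≈ 0.993300
step 2 [2y] bond c/1=1/40: DF=(206133/200000 − 1/40·(0.993300))/(1+1/40) = 9813/10000 ≈ 0.981300
step 3 [3y] bond c/1=19/400: DF=(270187/250000 − 19/400·(0.993300+0.981300))/(1+19/400) = 4711/5000 ≈ 0.942200
step 4 [4y] zero: DF = P = 9299/10000 ≈ 0.929900
step 5 [5y] zero: DF = P = 221/250 ≈ 0.884000
step 6 [6y] swap r/1=1466/55841: DF=(1 − 1466/55841·(0.993300+0.981300+0.942200+0.929900+0.884000))/(1+1466/55841) = 4267/5000 ≈ 0.853400
step 7 [7y] bond c/1=3/200: DF=(910073/1000000 − 3/200·(0.993300+0.981300+0.942200+0.929900+0.884000+0.853400))/(1+3/200) = 8141/10000 ≈ 0.814100

1 1 9933/10000
2 2 9813/10000
3 3 4711/5000
4 4 9299/10000
5 5 221/250
6 6 4267/5000
7 7 8141/10000
DF(4y) = 9299/10000 ≈ 0.929900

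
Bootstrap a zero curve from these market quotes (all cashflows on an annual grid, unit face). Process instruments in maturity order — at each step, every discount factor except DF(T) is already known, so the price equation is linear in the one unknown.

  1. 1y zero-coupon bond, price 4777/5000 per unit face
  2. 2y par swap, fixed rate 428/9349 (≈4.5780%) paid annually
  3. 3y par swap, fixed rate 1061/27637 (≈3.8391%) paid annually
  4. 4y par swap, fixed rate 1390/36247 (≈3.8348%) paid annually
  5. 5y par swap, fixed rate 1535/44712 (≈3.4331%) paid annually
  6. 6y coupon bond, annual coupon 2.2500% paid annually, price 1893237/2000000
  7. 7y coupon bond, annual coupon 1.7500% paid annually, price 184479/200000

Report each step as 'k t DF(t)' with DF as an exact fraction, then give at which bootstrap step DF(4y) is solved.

step 1 [1y] zero: DF = P = 4777/5000 ≈ 0.955400
step 2 [2y] swap r/1=428/9349: DF=(1 − 428/9349·(0.955400))/(1+428/9349) = 1143/1250 ≈ 0.914400
step 3 [3y] swap r/1=1061/27637: DF=(1 − 1061/27637·(0.955400+0.914400))/(1+1061/27637) = 8939/10000 ≈ 0.893900
step 4 [4y] swap r/1=1390/36247: DF=(1 − 1390/36247·(0.955400+0.914400+0.893900))/(1+1390/36247) = 861/1000 ≈ 0.861000
step 5 [5y] swap r/1=1535/44712: DF=(1 − 1535/44712·(0.955400+0.914400+0.893900+0.861000))/(1+1535/44712) = 1693/2000 ≈ 0.846500
step 6 [6y] bond c/1=9/400: DF=(1893237/2000000 − 9/400·(0.955400+0.914400+0.893900+0.861000+0.846500))/(1+9/400) = 4137/5000 ≈ 0.827400
step 7 [7y] bond c/1=7/400: DF=(184479/200000 − 7/400·(0.955400+0.914400+0.893900+0.861000+0.846500+0.827400))/(1+7/400) = 4077/5000 ≈ 0.815400

1 1 4777/5000
2 2 1143/1250
3 3 8939/10000
4 4 861/1000
5 5 1693/2000
6 6 4137/5000
7 7 4077/5000
DF(4y) is solved at step 4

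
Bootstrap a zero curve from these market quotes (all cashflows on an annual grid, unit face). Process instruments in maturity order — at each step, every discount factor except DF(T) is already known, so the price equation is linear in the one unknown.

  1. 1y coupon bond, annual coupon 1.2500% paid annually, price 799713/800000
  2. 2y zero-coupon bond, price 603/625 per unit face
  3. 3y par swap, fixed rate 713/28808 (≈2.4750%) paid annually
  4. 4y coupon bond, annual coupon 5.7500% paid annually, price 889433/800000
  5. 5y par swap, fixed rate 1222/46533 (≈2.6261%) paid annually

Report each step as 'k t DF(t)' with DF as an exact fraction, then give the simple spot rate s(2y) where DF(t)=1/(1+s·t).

step 1 [1y] bond c/1=1/80: DF=(799713/800000 − 1/80·(0))/(1+1/80) = 9873/10000 ≈ 0.987300
step 2 [2y] zero: DF = P = 603/625 ≈ 0.964800
step 3 [3y] swap r/1=713/28808: DF=(1 − 713/28808·(0.987300+0.964800))/(1+713/28808) = 9287/10000 ≈ 0.928700
step 4 [4y] bond c/1=23/400: DF=(889433/800000 − 23/400·(0.987300+0.964800+0.928700))/(1+23/400) = 8947/10000 ≈ 0.894700
step 5 [5y] swap r/1=1222/46533: DF=(1 − 1222/46533·(0.987300+0.964800+0.928700+0.894700))/(1+1222/46533) = 4389/5000 ≈ 0.877800

1 1 9873/10000
2 2 603/625
3 3 9287/10000
4 4 8947/10000
5 5 4389/5000
s(2y) = (1/(603/625) − 1)/(2) = 11/603 ≈ 1.8242%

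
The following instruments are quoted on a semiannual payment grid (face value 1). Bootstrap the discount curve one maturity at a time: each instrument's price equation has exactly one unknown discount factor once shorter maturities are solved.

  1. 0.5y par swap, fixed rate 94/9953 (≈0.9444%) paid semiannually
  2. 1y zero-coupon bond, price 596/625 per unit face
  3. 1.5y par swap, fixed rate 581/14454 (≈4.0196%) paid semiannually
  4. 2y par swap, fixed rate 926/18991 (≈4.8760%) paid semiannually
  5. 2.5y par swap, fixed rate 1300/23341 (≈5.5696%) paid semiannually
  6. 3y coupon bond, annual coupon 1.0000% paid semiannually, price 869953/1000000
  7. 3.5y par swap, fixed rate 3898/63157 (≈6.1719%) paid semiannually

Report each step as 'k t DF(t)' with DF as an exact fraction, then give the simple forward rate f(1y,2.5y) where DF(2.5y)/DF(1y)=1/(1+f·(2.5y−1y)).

step 1 [0.5y] swap r/2=47/9953: DF=(1 − 47/9953·(0))/(1+47/9953) = 9953/10000 ≈ 0.995300
step 2 [1y] zero: DF = P = 596/625 ≈ 0.953600
step 3 [1.5y] swap r/2=581/28908: DF=(1 − 581/28908·(0.995300+0.953600))/(1+581/28908) = 9419/10000 ≈ 0.941900
step 4 [2y] swap r/2=463/18991: DF=(1 − 463/18991·(0.995300+0.953600+0.941900))/(1+463/18991) = 4537/5000 ≈ 0.907400
step 5 [2.5y] swap r/2=650/23341: DF=(1 − 650/23341·(0.995300+0.953600+0.941900+0.907400))/(1+650/23341) = 87/100 ≈ 0.870000
step 6 [3y] bond c/2=1/200: DF=(869953/1000000 − 1/200·(0.995300+0.953600+0.941900+0.907400+0.870000))/(1+1/200) = 1053/1250 ≈ 0.842400
step 7 [3.5y] swap r/2=1949/63157: DF=(1 − 1949/63157·(0.995300+0.953600+0.941900+0.907400+0.870000+0.842400))/(1+1949/63157) = 8051/10000 ≈ 0.805100

1 1/2 9953/10000
2 1 596/625
3 3/2 9419/10000
4 2 4537/5000
5 5/2 87/100
6 3 1053/1250
7 7/2 8051/10000
f(1y,2.5y) = ((596/625)/(87/100) − 1)/(3/2) = 418/6525 ≈ 6.4061%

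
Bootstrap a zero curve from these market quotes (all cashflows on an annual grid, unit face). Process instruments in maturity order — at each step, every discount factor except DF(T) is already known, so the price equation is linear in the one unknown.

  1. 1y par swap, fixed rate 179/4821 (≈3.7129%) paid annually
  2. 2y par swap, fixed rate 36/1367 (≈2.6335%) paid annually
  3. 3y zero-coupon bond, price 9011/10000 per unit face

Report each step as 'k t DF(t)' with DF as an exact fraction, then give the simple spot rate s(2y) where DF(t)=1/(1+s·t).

1 1 4821/5000
2 2 1187/1250
3 3 9011/10000
s(2y) = (1/(1187/1250) − 1)/(2) = 63/2374 ≈ 2.6537%

step 1 [1y] swap r/1=179/4821: DF=(1 − 179/4821·(0))/(1+179/4821) = 4821/5000 ≈ 0.964200
step 2 [2y] swap r/1=36/1367: DF=(1 − 36/1367·(0.964200))/(1+36/1367) = 1187/1250 ≈ 0.949600
step 3 [3y] zero: DF = P = 9011/10000 ≈ 0.901100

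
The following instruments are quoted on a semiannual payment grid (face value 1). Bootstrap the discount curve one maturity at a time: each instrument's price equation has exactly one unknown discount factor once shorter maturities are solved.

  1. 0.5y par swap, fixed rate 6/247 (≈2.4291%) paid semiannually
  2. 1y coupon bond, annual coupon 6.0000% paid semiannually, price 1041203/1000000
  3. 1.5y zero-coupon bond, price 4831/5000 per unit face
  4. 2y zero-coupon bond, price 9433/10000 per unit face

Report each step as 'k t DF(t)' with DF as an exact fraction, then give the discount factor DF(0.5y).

1 1/2 247/250
2 1 9821/10000
3 3/2 4831/5000
4 2 9433/10000
DF(0.5y) = 247/250 ≈ 0.988000

step 1 [0.5y] swap r/2=3/247: DF=(1 − 3/247·(0))/(1+3/247) = 247/250 ≈ 0.988000
step 2 [1y] bond c/2=3/100: DF=(1041203/1000000 − 3/100·(0.988000))/(1+3/100) = 9821/10000 ≈ 0.982100
step 3 [1.5y] zero: DF = P = 4831/5000 ≈ 0.966200
step 4 [2y] zero: DF = P = 9433/10000 ≈ 0.943300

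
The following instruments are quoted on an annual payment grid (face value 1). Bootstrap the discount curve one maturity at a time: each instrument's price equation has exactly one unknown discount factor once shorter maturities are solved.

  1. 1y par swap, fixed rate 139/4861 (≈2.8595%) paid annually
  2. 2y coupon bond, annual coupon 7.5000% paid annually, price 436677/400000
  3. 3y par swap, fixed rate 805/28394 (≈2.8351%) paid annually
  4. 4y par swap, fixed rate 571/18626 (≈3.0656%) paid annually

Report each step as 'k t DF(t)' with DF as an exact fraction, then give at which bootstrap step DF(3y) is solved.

1 1 4861/5000
2 2 9477/10000
3 3 1839/2000
4 4 4429/5000
DF(3y) is solved at step 3

step 1 [1y] swap r/1=139/4861: DF=(1 − 139/4861·(0))/(1+139/4861) = 4861/5000 ≈ 0.972200
step 2 [2y] bond c/1=3/40: DF=(436677/400000 − 3/40·(0.972200))/(1+3/40) = 9477/10000 ≈ 0.947700
step 3 [3y] swap r/1=805/28394: DF=(1 − 805/28394·(0.972200+0.947700))/(1+805/28394) = 1839/2000 ≈ 0.919500
step 4 [4y] swap r/1=571/18626: DF=(1 − 571/18626·(0.972200+0.947700+0.919500))/(1+571/18626) = 4429/5000 ≈ 0.885800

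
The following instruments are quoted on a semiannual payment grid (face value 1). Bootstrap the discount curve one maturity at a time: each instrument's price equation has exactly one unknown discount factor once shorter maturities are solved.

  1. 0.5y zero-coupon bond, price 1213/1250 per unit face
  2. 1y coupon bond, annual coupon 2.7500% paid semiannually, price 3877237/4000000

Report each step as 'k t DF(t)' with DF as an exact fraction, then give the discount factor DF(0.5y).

step 1 [0.5y] zero: DF = P = 1213/1250 ≈ 0.970400
step 2 [1y] bond c/2=11/800: DF=(3877237/4000000 − 11/800·(0.970400))/(1+11/800) = 943/1000 ≈ 0.943000

1 1/2 1213/1250
2 1 943/1000
DF(0.5y) = 1213/1250 ≈ 0.970400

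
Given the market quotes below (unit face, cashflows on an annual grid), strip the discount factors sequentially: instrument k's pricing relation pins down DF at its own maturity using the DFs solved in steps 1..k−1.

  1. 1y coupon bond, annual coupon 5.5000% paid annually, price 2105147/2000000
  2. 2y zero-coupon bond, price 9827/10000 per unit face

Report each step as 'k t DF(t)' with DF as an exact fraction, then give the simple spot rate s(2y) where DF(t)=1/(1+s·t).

1 1 9977/10000
2 2 9827/10000
s(2y) = (1/(9827/10000) − 1)/(2) = 173/19654 ≈ 0.8802%

step 1 [1y] bond c/1=11/200: DF=(2105147/2000000 − 11/200·(0))/(1+11/200) = 9977/10000 ≈ 0.997700
step 2 [2y] zero: DF = P = 9827/10000 ≈ 0.982700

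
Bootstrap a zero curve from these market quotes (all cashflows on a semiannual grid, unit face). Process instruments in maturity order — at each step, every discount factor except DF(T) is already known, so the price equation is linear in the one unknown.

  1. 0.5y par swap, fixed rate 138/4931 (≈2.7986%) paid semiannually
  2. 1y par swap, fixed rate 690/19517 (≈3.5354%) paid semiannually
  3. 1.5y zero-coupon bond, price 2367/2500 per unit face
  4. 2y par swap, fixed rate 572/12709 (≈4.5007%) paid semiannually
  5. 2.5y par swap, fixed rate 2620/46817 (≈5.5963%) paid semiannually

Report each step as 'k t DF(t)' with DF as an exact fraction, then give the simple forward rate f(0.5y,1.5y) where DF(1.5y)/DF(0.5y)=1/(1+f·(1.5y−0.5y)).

step 1 [0.5y] swap r/2=69/4931: DF=(1 − 69/4931·(0))/(1+69/4931) = 4931/5000 ≈ 0.986200
step 2 [1y] swap r/2=345/19517: DF=(1 − 345/19517·(0.986200))/(1+345/19517) = 1931/2000 ≈ 0.965500
step 3 [1.5y] zero: DF = P = 2367/2500 ≈ 0.946800
step 4 [2y] swap r/2=286/12709: DF=(1 − 286/12709·(0.986200+0.965500+0.946800))/(1+286/12709) = 4571/5000 ≈ 0.914200
step 5 [2.5y] swap r/2=1310/46817: DF=(1 − 1310/46817·(0.986200+0.965500+0.946800+0.914200))/(1+1310/46817) = 869/1000 ≈ 0.869000

1 1/2 4931/5000
2 1 1931/2000
3 3/2 2367/2500
4 2 4571/5000
5 5/2 869/1000
f(0.5y,1.5y) = ((4931/5000)/(2367/2500) − 1)/(1) = 197/4734 ≈ 4.1614%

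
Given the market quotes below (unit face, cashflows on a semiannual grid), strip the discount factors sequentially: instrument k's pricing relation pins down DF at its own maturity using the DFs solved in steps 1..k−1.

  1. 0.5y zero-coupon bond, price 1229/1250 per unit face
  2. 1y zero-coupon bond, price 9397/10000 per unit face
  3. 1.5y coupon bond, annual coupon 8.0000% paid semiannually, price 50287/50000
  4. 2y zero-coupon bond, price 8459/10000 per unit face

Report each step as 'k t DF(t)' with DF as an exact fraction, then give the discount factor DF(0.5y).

step 1 [0.5y] zero: DF = P = 1229/1250 ≈ 0.983200
step 2 [1y] zero: DF = P = 9397/10000 ≈ 0.939700
step 3 [1.5y] bond c/2=1/25: DF=(50287/50000 − 1/25·(0.983200+0.939700))/(1+1/25) = 8931/10000 ≈ 0.893100
step 4 [2y] zero: DF = P = 8459/10000 ≈ 0.845900

1 1/2 1229/1250
2 1 9397/10000
3 3/2 8931/10000
4 2 8459/10000
DF(0.5y) = 1229/1250 ≈ 0.983200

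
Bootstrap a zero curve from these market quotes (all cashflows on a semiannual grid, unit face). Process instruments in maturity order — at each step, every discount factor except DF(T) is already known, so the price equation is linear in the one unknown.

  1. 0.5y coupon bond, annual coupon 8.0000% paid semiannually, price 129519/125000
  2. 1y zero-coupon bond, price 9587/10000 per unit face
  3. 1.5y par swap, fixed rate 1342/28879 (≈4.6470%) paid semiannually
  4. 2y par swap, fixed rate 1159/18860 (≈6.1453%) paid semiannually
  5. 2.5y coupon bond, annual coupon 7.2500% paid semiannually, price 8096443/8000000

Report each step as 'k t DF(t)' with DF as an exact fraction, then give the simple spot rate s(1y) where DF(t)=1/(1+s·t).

step 1 [0.5y] bond c/2=1/25: DF=(129519/125000 − 1/25·(0))/(1+1/25) = 9963/10000 ≈ 0.996300
step 2 [1y] zero: DF = P = 9587/10000 ≈ 0.958700
step 3 [1.5y] swap r/2=671/28879: DF=(1 − 671/28879·(0.996300+0.958700))/(1+671/28879) = 9329/10000 ≈ 0.932900
step 4 [2y] swap r/2=1159/37720: DF=(1 − 1159/37720·(0.996300+0.958700+0.932900))/(1+1159/37720) = 8841/10000 ≈ 0.884100
step 5 [2.5y] bond c/2=29/800: DF=(8096443/8000000 − 29/800·(0.996300+0.958700+0.932900+0.884100))/(1+29/800) = 8447/10000 ≈ 0.844700

1 1/2 9963/10000
2 1 9587/10000
3 3/2 9329/10000
4 2 8841/10000
5 5/2 8447/10000
s(1y) = (1/(9587/10000) − 1)/(1) = 413/9587 ≈ 4.3079%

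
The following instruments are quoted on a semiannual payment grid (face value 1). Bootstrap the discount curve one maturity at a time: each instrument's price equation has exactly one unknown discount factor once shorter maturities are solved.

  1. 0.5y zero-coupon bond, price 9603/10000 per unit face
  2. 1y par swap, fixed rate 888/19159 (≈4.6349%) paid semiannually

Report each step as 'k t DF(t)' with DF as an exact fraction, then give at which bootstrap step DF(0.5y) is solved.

1 1/2 9603/10000
2 1 2389/2500
DF(0.5y) is solved at step 1

step 1 [0.5y] zero: DF = P = 9603/10000 ≈ 0.960300
step 2 [1y] swap r/2=444/19159: DF=(1 − 444/19159·(0.960300))/(1+444/19159) = 2389/2500 ≈ 0.955600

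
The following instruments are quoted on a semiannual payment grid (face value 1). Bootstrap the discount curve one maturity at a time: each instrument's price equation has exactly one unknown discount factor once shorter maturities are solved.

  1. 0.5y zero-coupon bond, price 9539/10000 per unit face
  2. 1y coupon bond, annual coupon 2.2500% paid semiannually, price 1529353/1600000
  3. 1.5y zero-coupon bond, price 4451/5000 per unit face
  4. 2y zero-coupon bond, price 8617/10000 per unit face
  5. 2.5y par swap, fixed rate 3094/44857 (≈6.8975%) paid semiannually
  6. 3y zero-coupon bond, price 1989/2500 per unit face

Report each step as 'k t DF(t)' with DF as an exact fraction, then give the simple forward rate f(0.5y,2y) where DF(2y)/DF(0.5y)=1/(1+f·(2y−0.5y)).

1 1/2 9539/10000
2 1 4673/5000
3 3/2 4451/5000
4 2 8617/10000
5 5/2 8453/10000
6 3 1989/2500
f(0.5y,2y) = ((9539/10000)/(8617/10000) − 1)/(3/2) = 1844/25851 ≈ 7.1332%

step 1 [0.5y] zero: DF = P = 9539/10000 ≈ 0.953900
step 2 [1y] bond c/2=9/800: DF=(1529353/1600000 − 9/800·(0.953900))/(1+9/800) = 4673/5000 ≈ 0.934600
step 3 [1.5y] zero: DF = P = 4451/5000 ≈ 0.890200
step 4 [2y] zero: DF = P = 8617/10000 ≈ 0.861700
step 5 [2.5y] swap r/2=1547/44857: DF=(1 − 1547/44857·(0.953900+0.934600+0.890200+0.861700))/(1+1547/44857) = 8453/10000 ≈ 0.845300
step 6 [3y] zero: DF = P = 1989/2500 ≈ 0.795600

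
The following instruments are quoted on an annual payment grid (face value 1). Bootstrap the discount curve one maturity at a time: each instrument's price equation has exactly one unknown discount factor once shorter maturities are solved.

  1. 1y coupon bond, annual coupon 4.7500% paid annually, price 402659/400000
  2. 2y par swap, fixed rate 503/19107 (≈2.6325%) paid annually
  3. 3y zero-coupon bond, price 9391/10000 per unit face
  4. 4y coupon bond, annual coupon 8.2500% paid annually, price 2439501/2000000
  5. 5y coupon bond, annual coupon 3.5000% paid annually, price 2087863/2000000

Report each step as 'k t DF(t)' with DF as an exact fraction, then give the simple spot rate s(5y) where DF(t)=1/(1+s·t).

step 1 [1y] bond c/1=19/400: DF=(402659/400000 − 19/400·(0))/(1+19/400) = 961/1000 ≈ 0.961000
step 2 [2y] swap r/1=503/19107: DF=(1 − 503/19107·(0.961000))/(1+503/19107) = 9497/10000 ≈ 0.949700
step 3 [3y] zero: DF = P = 9391/10000 ≈ 0.939100
step 4 [4y] bond c/1=33/400: DF=(2439501/2000000 − 33/400·(0.961000+0.949700+0.939100))/(1+33/400) = 1137/1250 ≈ 0.909600
step 5 [5y] bond c/1=7/200: DF=(2087863/2000000 − 7/200·(0.961000+0.949700+0.939100+0.909600))/(1+7/200) = 1763/2000 ≈ 0.881500

1 1 961/1000
2 2 9497/10000
3 3 9391/10000
4 4 1137/1250
5 5 1763/2000
s(5y) = (1/(1763/2000) − 1)/(5) = 237/8815 ≈ 2.6886%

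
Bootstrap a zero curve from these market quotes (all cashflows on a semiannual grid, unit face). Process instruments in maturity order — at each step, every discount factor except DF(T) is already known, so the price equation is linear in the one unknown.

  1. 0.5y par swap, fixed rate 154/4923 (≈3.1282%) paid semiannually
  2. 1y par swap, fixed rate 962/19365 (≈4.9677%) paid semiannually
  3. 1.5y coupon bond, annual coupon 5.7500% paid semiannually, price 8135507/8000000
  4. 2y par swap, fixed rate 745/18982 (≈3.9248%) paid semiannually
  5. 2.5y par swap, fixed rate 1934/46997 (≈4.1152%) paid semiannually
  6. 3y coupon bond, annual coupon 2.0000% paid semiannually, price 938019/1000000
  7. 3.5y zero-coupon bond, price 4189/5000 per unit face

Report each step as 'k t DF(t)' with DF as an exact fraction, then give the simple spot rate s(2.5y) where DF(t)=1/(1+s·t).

step 1 [0.5y] swap r/2=77/4923: DF=(1 − 77/4923·(0))/(1+77/4923) = 4923/5000 ≈ 0.984600
step 2 [1y] swap r/2=481/19365: DF=(1 − 481/19365·(0.984600))/(1+481/19365) = 9519/10000 ≈ 0.951900
step 3 [1.5y] bond c/2=23/800: DF=(8135507/8000000 − 23/800·(0.984600+0.951900))/(1+23/800) = 584/625 ≈ 0.934400
step 4 [2y] swap r/2=745/37964: DF=(1 − 745/37964·(0.984600+0.951900+0.934400))/(1+745/37964) = 1851/2000 ≈ 0.925500
step 5 [2.5y] swap r/2=967/46997: DF=(1 − 967/46997·(0.984600+0.951900+0.934400+0.925500))/(1+967/46997) = 9033/10000 ≈ 0.903300
step 6 [3y] bond c/2=1/100: DF=(938019/1000000 − 1/100·(0.984600+0.951900+0.934400+0.925500+0.903300))/(1+1/100) = 4411/5000 ≈ 0.882200
step 7 [3.5y] zero: DF = P = 4189/5000 ≈ 0.837800

1 1/2 4923/5000
2 1 9519/10000
3 3/2 584/625
4 2 1851/2000
5 5/2 9033/10000
6 3 4411/5000
7 7/2 4189/5000
s(2.5y) = (1/(9033/10000) − 1)/(5/2) = 1934/45165 ≈ 4.2821%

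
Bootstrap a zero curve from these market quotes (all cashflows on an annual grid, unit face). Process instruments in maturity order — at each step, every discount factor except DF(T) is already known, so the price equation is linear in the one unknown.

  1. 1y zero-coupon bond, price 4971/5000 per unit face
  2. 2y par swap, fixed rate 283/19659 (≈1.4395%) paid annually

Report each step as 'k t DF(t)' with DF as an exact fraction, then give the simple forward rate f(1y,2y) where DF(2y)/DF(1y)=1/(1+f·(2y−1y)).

1 1 4971/5000
2 2 9717/10000
f(1y,2y) = ((4971/5000)/(9717/10000) − 1)/(1) = 75/3239 ≈ 2.3155%

step 1 [1y] zero: DF = P = 4971/5000 ≈ 0.994200
step 2 [2y] swap r/1=283/19659: DF=(1 − 283/19659·(0.994200))/(1+283/19659) = 9717/10000 ≈ 0.971700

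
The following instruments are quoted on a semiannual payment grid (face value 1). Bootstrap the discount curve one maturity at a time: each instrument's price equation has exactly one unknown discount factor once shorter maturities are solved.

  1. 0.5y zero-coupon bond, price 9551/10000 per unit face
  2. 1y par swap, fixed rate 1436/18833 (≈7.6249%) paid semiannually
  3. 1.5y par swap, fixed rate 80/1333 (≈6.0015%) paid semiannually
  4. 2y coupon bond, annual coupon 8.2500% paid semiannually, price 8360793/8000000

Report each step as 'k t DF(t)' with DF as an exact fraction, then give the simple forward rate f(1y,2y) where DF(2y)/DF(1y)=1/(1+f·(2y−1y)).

1 1/2 9551/10000
2 1 4641/5000
3 3/2 229/250
4 2 558/625
f(1y,2y) = ((4641/5000)/(558/625) − 1)/(1) = 59/1488 ≈ 3.9651%

step 1 [0.5y] zero: DF = P = 9551/10000 ≈ 0.955100
step 2 [1y] swap r/2=718/18833: DF=(1 − 718/18833·(0.955100))/(1+718/18833) = 4641/5000 ≈ 0.928200
step 3 [1.5y] swap r/2=40/1333: DF=(1 − 40/1333·(0.955100+0.928200))/(1+40/1333) = 229/250 ≈ 0.916000
step 4 [2y] bond c/2=33/800: DF=(8360793/8000000 − 33/800·(0.955100+0.928200+0.916000))/(1+33/800) = 558/625 ≈ 0.892800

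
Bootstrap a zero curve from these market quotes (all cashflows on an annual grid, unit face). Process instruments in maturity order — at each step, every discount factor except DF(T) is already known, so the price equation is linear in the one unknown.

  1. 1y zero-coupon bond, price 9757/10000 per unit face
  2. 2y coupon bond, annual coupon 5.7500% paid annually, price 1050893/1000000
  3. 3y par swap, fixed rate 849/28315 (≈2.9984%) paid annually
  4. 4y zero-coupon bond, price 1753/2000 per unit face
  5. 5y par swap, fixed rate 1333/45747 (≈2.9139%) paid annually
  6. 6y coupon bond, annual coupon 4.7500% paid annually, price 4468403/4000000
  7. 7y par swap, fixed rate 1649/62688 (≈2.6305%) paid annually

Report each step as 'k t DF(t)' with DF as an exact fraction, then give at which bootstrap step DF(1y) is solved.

1 1 9757/10000
2 2 9407/10000
3 3 9151/10000
4 4 1753/2000
5 5 8667/10000
6 6 859/1000
7 7 8351/10000
DF(1y) is solved at step 1

step 1 [1y] zero: DF = P = 9757/10000 ≈ 0.975700
step 2 [2y] bond c/1=23/400: DF=(1050893/1000000 − 23/400·(0.975700))/(1+23/400) = 9407/10000 ≈ 0.940700
step 3 [3y] swap r/1=849/28315: DF=(1 − 849/28315·(0.975700+0.940700))/(1+849/28315) = 9151/10000 ≈ 0.915100
step 4 [4y] zero: DF = P = 1753/2000 ≈ 0.876500
step 5 [5y] swap r/1=1333/45747: DF=(1 − 1333/45747·(0.975700+0.940700+0.915100+0.876500))/(1+1333/45747) = 8667/10000 ≈ 0.866700
step 6 [6y] bond c/1=19/400: DF=(4468403/4000000 − 19/400·(0.975700+0.940700+0.915100+0.876500+0.866700))/(1+19/400) = 859/1000 ≈ 0.859000
step 7 [7y] swap r/1=1649/62688: DF=(1 − 1649/62688·(0.975700+0.940700+0.915100+0.876500+0.866700+0.859000))/(1+1649/62688) = 8351/10000 ≈ 0.835100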